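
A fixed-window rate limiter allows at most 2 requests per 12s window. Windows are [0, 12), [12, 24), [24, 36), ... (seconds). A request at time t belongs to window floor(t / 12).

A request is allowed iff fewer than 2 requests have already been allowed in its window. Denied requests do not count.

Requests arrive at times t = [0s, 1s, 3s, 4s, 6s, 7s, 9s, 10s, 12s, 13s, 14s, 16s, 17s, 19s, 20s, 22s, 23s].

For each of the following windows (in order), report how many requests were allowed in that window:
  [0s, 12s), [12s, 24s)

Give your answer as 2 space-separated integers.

Processing requests:
  req#1 t=0s (window 0): ALLOW
  req#2 t=1s (window 0): ALLOW
  req#3 t=3s (window 0): DENY
  req#4 t=4s (window 0): DENY
  req#5 t=6s (window 0): DENY
  req#6 t=7s (window 0): DENY
  req#7 t=9s (window 0): DENY
  req#8 t=10s (window 0): DENY
  req#9 t=12s (window 1): ALLOW
  req#10 t=13s (window 1): ALLOW
  req#11 t=14s (window 1): DENY
  req#12 t=16s (window 1): DENY
  req#13 t=17s (window 1): DENY
  req#14 t=19s (window 1): DENY
  req#15 t=20s (window 1): DENY
  req#16 t=22s (window 1): DENY
  req#17 t=23s (window 1): DENY

Allowed counts by window: 2 2

Answer: 2 2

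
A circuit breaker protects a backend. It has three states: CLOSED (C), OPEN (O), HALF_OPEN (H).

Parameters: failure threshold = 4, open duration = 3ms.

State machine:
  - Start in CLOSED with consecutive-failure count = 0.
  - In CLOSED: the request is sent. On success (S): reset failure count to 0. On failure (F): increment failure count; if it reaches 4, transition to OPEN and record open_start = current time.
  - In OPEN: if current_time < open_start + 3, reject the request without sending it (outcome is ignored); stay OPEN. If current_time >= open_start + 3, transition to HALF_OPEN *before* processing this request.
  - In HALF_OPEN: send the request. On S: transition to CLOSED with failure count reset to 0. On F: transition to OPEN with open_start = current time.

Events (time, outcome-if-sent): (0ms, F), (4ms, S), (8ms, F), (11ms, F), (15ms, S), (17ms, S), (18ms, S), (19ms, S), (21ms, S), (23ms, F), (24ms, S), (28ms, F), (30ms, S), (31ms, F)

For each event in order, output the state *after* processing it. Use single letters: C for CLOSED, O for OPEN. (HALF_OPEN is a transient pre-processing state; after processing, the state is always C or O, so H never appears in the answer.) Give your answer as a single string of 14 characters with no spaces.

Answer: CCCCCCCCCCCCCC

Derivation:
State after each event:
  event#1 t=0ms outcome=F: state=CLOSED
  event#2 t=4ms outcome=S: state=CLOSED
  event#3 t=8ms outcome=F: state=CLOSED
  event#4 t=11ms outcome=F: state=CLOSED
  event#5 t=15ms outcome=S: state=CLOSED
  event#6 t=17ms outcome=S: state=CLOSED
  event#7 t=18ms outcome=S: state=CLOSED
  event#8 t=19ms outcome=S: state=CLOSED
  event#9 t=21ms outcome=S: state=CLOSED
  event#10 t=23ms outcome=F: state=CLOSED
  event#11 t=24ms outcome=S: state=CLOSED
  event#12 t=28ms outcome=F: state=CLOSED
  event#13 t=30ms outcome=S: state=CLOSED
  event#14 t=31ms outcome=F: state=CLOSED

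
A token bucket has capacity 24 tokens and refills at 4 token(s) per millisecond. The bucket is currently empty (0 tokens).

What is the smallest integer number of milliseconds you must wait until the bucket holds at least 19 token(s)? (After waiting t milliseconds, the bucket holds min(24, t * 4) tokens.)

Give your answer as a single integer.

Need t * 4 >= 19, so t >= 19/4.
Smallest integer t = ceil(19/4) = 5.

Answer: 5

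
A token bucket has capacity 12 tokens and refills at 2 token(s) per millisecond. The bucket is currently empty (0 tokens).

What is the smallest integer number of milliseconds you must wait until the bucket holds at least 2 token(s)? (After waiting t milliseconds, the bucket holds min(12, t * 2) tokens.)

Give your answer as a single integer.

Need t * 2 >= 2, so t >= 2/2.
Smallest integer t = ceil(2/2) = 1.

Answer: 1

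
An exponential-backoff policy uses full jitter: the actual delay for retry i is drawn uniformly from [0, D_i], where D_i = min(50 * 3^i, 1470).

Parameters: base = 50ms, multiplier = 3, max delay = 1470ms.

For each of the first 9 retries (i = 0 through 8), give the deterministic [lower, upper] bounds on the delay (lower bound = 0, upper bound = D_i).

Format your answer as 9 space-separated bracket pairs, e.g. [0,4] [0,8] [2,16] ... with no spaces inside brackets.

Computing bounds per retry:
  i=0: D_i=min(50*3^0,1470)=50, bounds=[0,50]
  i=1: D_i=min(50*3^1,1470)=150, bounds=[0,150]
  i=2: D_i=min(50*3^2,1470)=450, bounds=[0,450]
  i=3: D_i=min(50*3^3,1470)=1350, bounds=[0,1350]
  i=4: D_i=min(50*3^4,1470)=1470, bounds=[0,1470]
  i=5: D_i=min(50*3^5,1470)=1470, bounds=[0,1470]
  i=6: D_i=min(50*3^6,1470)=1470, bounds=[0,1470]
  i=7: D_i=min(50*3^7,1470)=1470, bounds=[0,1470]
  i=8: D_i=min(50*3^8,1470)=1470, bounds=[0,1470]

Answer: [0,50] [0,150] [0,450] [0,1350] [0,1470] [0,1470] [0,1470] [0,1470] [0,1470]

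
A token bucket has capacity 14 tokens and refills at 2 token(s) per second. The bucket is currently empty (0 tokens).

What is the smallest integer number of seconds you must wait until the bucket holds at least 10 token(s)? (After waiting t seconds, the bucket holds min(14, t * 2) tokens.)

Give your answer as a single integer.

Need t * 2 >= 10, so t >= 10/2.
Smallest integer t = ceil(10/2) = 5.

Answer: 5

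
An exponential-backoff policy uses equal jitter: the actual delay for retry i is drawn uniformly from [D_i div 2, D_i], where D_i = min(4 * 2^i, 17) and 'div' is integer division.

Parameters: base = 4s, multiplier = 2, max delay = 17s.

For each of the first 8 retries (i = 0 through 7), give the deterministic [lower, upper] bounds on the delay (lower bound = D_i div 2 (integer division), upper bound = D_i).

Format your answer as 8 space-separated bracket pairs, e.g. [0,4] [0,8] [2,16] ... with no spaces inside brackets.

Computing bounds per retry:
  i=0: D_i=min(4*2^0,17)=4, bounds=[2,4]
  i=1: D_i=min(4*2^1,17)=8, bounds=[4,8]
  i=2: D_i=min(4*2^2,17)=16, bounds=[8,16]
  i=3: D_i=min(4*2^3,17)=17, bounds=[8,17]
  i=4: D_i=min(4*2^4,17)=17, bounds=[8,17]
  i=5: D_i=min(4*2^5,17)=17, bounds=[8,17]
  i=6: D_i=min(4*2^6,17)=17, bounds=[8,17]
  i=7: D_i=min(4*2^7,17)=17, bounds=[8,17]

Answer: [2,4] [4,8] [8,16] [8,17] [8,17] [8,17] [8,17] [8,17]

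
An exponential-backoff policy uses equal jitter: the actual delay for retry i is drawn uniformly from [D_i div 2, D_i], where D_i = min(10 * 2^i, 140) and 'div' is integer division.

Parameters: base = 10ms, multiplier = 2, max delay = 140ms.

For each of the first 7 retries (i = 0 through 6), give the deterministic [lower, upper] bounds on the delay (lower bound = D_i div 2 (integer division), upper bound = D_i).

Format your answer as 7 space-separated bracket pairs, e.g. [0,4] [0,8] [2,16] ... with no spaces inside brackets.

Computing bounds per retry:
  i=0: D_i=min(10*2^0,140)=10, bounds=[5,10]
  i=1: D_i=min(10*2^1,140)=20, bounds=[10,20]
  i=2: D_i=min(10*2^2,140)=40, bounds=[20,40]
  i=3: D_i=min(10*2^3,140)=80, bounds=[40,80]
  i=4: D_i=min(10*2^4,140)=140, bounds=[70,140]
  i=5: D_i=min(10*2^5,140)=140, bounds=[70,140]
  i=6: D_i=min(10*2^6,140)=140, bounds=[70,140]

Answer: [5,10] [10,20] [20,40] [40,80] [70,140] [70,140] [70,140]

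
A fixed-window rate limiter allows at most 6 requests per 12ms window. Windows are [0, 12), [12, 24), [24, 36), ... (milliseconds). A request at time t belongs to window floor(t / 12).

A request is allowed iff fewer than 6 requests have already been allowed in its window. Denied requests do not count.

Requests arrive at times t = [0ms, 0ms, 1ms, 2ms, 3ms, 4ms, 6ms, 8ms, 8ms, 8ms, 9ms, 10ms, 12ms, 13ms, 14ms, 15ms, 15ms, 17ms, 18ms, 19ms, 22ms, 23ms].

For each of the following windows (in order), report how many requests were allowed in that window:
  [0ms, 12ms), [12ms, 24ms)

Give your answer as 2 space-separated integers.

Answer: 6 6

Derivation:
Processing requests:
  req#1 t=0ms (window 0): ALLOW
  req#2 t=0ms (window 0): ALLOW
  req#3 t=1ms (window 0): ALLOW
  req#4 t=2ms (window 0): ALLOW
  req#5 t=3ms (window 0): ALLOW
  req#6 t=4ms (window 0): ALLOW
  req#7 t=6ms (window 0): DENY
  req#8 t=8ms (window 0): DENY
  req#9 t=8ms (window 0): DENY
  req#10 t=8ms (window 0): DENY
  req#11 t=9ms (window 0): DENY
  req#12 t=10ms (window 0): DENY
  req#13 t=12ms (window 1): ALLOW
  req#14 t=13ms (window 1): ALLOW
  req#15 t=14ms (window 1): ALLOW
  req#16 t=15ms (window 1): ALLOW
  req#17 t=15ms (window 1): ALLOW
  req#18 t=17ms (window 1): ALLOW
  req#19 t=18ms (window 1): DENY
  req#20 t=19ms (window 1): DENY
  req#21 t=22ms (window 1): DENY
  req#22 t=23ms (window 1): DENY

Allowed counts by window: 6 6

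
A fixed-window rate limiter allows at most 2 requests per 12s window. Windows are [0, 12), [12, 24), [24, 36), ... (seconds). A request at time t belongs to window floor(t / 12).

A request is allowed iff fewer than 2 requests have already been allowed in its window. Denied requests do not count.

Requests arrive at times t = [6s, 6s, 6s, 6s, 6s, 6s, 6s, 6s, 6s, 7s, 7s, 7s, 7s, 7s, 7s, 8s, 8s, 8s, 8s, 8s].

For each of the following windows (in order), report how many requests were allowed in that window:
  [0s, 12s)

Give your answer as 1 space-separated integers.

Processing requests:
  req#1 t=6s (window 0): ALLOW
  req#2 t=6s (window 0): ALLOW
  req#3 t=6s (window 0): DENY
  req#4 t=6s (window 0): DENY
  req#5 t=6s (window 0): DENY
  req#6 t=6s (window 0): DENY
  req#7 t=6s (window 0): DENY
  req#8 t=6s (window 0): DENY
  req#9 t=6s (window 0): DENY
  req#10 t=7s (window 0): DENY
  req#11 t=7s (window 0): DENY
  req#12 t=7s (window 0): DENY
  req#13 t=7s (window 0): DENY
  req#14 t=7s (window 0): DENY
  req#15 t=7s (window 0): DENY
  req#16 t=8s (window 0): DENY
  req#17 t=8s (window 0): DENY
  req#18 t=8s (window 0): DENY
  req#19 t=8s (window 0): DENY
  req#20 t=8s (window 0): DENY

Allowed counts by window: 2

Answer: 2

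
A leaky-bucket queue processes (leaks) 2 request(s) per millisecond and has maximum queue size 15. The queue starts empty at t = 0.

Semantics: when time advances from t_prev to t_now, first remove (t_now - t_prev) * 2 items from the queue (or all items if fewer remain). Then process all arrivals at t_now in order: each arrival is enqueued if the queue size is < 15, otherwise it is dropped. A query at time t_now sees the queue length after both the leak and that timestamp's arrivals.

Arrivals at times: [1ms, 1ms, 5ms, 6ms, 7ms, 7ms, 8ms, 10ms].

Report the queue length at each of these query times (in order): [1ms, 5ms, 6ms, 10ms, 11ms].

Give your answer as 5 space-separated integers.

Answer: 2 1 1 1 0

Derivation:
Queue lengths at query times:
  query t=1ms: backlog = 2
  query t=5ms: backlog = 1
  query t=6ms: backlog = 1
  query t=10ms: backlog = 1
  query t=11ms: backlog = 0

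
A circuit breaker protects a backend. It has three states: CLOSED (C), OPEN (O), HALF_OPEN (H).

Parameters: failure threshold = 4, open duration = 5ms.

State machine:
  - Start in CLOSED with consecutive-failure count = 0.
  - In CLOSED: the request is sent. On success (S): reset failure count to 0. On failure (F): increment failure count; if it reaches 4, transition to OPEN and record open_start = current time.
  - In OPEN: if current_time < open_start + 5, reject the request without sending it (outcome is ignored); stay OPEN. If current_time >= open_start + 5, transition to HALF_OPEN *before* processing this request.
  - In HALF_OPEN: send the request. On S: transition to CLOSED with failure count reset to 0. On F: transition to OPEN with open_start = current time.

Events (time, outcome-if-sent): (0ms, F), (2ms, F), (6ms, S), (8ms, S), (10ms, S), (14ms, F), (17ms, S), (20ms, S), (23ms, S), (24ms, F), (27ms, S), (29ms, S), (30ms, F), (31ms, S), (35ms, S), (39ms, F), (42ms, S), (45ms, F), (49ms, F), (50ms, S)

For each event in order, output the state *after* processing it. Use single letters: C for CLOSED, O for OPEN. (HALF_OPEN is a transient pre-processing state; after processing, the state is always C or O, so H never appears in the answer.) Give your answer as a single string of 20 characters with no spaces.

State after each event:
  event#1 t=0ms outcome=F: state=CLOSED
  event#2 t=2ms outcome=F: state=CLOSED
  event#3 t=6ms outcome=S: state=CLOSED
  event#4 t=8ms outcome=S: state=CLOSED
  event#5 t=10ms outcome=S: state=CLOSED
  event#6 t=14ms outcome=F: state=CLOSED
  event#7 t=17ms outcome=S: state=CLOSED
  event#8 t=20ms outcome=S: state=CLOSED
  event#9 t=23ms outcome=S: state=CLOSED
  event#10 t=24ms outcome=F: state=CLOSED
  event#11 t=27ms outcome=S: state=CLOSED
  event#12 t=29ms outcome=S: state=CLOSED
  event#13 t=30ms outcome=F: state=CLOSED
  event#14 t=31ms outcome=S: state=CLOSED
  event#15 t=35ms outcome=S: state=CLOSED
  event#16 t=39ms outcome=F: state=CLOSED
  event#17 t=42ms outcome=S: state=CLOSED
  event#18 t=45ms outcome=F: state=CLOSED
  event#19 t=49ms outcome=F: state=CLOSED
  event#20 t=50ms outcome=S: state=CLOSED

Answer: CCCCCCCCCCCCCCCCCCCC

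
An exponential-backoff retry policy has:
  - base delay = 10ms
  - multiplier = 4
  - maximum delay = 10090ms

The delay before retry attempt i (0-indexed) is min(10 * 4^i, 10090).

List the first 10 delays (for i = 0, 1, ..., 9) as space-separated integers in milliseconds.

Answer: 10 40 160 640 2560 10090 10090 10090 10090 10090

Derivation:
Computing each delay:
  i=0: min(10*4^0, 10090) = 10
  i=1: min(10*4^1, 10090) = 40
  i=2: min(10*4^2, 10090) = 160
  i=3: min(10*4^3, 10090) = 640
  i=4: min(10*4^4, 10090) = 2560
  i=5: min(10*4^5, 10090) = 10090
  i=6: min(10*4^6, 10090) = 10090
  i=7: min(10*4^7, 10090) = 10090
  i=8: min(10*4^8, 10090) = 10090
  i=9: min(10*4^9, 10090) = 10090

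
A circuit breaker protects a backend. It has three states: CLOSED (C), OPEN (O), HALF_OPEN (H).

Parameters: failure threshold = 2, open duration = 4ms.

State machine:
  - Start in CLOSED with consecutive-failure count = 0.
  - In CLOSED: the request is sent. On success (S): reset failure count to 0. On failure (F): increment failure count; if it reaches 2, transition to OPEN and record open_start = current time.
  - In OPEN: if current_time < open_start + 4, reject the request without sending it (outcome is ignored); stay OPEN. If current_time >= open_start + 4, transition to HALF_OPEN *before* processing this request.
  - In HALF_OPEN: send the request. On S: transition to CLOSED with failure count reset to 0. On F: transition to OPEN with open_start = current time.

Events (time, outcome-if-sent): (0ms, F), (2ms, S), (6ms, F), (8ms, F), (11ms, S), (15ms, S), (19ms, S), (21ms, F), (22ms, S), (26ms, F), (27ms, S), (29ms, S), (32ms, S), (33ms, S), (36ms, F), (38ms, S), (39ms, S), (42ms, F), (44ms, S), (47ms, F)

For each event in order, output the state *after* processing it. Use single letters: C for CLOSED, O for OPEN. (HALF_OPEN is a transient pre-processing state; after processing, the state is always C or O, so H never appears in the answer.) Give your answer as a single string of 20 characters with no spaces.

Answer: CCCOOCCCCCCCCCCCCCCC

Derivation:
State after each event:
  event#1 t=0ms outcome=F: state=CLOSED
  event#2 t=2ms outcome=S: state=CLOSED
  event#3 t=6ms outcome=F: state=CLOSED
  event#4 t=8ms outcome=F: state=OPEN
  event#5 t=11ms outcome=S: state=OPEN
  event#6 t=15ms outcome=S: state=CLOSED
  event#7 t=19ms outcome=S: state=CLOSED
  event#8 t=21ms outcome=F: state=CLOSED
  event#9 t=22ms outcome=S: state=CLOSED
  event#10 t=26ms outcome=F: state=CLOSED
  event#11 t=27ms outcome=S: state=CLOSED
  event#12 t=29ms outcome=S: state=CLOSED
  event#13 t=32ms outcome=S: state=CLOSED
  event#14 t=33ms outcome=S: state=CLOSED
  event#15 t=36ms outcome=F: state=CLOSED
  event#16 t=38ms outcome=S: state=CLOSED
  event#17 t=39ms outcome=S: state=CLOSED
  event#18 t=42ms outcome=F: state=CLOSED
  event#19 t=44ms outcome=S: state=CLOSED
  event#20 t=47ms outcome=F: state=CLOSED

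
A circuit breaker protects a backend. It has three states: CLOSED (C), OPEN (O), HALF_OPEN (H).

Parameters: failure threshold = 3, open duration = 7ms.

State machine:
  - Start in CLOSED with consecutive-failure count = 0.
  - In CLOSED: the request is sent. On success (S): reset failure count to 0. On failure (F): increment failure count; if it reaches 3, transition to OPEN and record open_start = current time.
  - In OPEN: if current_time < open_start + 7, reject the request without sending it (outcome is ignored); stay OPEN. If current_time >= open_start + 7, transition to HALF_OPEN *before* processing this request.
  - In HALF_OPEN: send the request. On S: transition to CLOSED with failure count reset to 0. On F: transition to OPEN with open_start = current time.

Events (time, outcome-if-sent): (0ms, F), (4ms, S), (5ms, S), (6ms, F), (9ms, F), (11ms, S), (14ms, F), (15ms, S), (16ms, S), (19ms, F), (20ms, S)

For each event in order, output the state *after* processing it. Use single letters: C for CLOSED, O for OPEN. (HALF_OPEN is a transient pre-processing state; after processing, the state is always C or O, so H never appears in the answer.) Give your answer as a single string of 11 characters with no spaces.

State after each event:
  event#1 t=0ms outcome=F: state=CLOSED
  event#2 t=4ms outcome=S: state=CLOSED
  event#3 t=5ms outcome=S: state=CLOSED
  event#4 t=6ms outcome=F: state=CLOSED
  event#5 t=9ms outcome=F: state=CLOSED
  event#6 t=11ms outcome=S: state=CLOSED
  event#7 t=14ms outcome=F: state=CLOSED
  event#8 t=15ms outcome=S: state=CLOSED
  event#9 t=16ms outcome=S: state=CLOSED
  event#10 t=19ms outcome=F: state=CLOSED
  event#11 t=20ms outcome=S: state=CLOSED

Answer: CCCCCCCCCCC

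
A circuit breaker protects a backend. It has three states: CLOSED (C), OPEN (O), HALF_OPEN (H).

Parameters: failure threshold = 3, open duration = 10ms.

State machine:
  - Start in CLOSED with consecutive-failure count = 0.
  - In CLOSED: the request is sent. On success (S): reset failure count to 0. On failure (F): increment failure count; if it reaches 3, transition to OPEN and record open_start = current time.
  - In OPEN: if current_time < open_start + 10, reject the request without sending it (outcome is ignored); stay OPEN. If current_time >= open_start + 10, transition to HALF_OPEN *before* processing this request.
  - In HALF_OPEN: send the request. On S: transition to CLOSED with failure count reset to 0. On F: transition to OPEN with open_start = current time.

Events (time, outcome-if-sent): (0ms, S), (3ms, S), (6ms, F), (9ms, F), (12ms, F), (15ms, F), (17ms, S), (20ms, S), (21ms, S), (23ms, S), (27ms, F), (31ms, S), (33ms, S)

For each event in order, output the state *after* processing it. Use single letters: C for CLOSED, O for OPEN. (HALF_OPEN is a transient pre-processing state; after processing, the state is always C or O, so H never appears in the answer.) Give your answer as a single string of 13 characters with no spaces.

State after each event:
  event#1 t=0ms outcome=S: state=CLOSED
  event#2 t=3ms outcome=S: state=CLOSED
  event#3 t=6ms outcome=F: state=CLOSED
  event#4 t=9ms outcome=F: state=CLOSED
  event#5 t=12ms outcome=F: state=OPEN
  event#6 t=15ms outcome=F: state=OPEN
  event#7 t=17ms outcome=S: state=OPEN
  event#8 t=20ms outcome=S: state=OPEN
  event#9 t=21ms outcome=S: state=OPEN
  event#10 t=23ms outcome=S: state=CLOSED
  event#11 t=27ms outcome=F: state=CLOSED
  event#12 t=31ms outcome=S: state=CLOSED
  event#13 t=33ms outcome=S: state=CLOSED

Answer: CCCCOOOOOCCCC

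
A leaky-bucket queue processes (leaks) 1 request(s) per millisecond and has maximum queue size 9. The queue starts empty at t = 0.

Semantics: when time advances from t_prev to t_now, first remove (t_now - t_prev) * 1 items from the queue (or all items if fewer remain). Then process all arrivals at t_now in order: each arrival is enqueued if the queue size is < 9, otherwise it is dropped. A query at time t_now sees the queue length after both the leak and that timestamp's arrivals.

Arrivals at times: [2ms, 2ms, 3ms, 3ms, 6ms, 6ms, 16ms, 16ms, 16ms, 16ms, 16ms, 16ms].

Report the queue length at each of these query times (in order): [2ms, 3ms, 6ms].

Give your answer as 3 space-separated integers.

Queue lengths at query times:
  query t=2ms: backlog = 2
  query t=3ms: backlog = 3
  query t=6ms: backlog = 2

Answer: 2 3 2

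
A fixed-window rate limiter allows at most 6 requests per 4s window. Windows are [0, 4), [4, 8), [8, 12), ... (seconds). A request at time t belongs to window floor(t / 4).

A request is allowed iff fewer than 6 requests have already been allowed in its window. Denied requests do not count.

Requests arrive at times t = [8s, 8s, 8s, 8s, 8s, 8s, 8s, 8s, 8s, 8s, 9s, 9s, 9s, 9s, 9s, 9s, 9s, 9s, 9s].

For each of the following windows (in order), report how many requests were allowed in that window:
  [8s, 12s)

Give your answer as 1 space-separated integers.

Processing requests:
  req#1 t=8s (window 2): ALLOW
  req#2 t=8s (window 2): ALLOW
  req#3 t=8s (window 2): ALLOW
  req#4 t=8s (window 2): ALLOW
  req#5 t=8s (window 2): ALLOW
  req#6 t=8s (window 2): ALLOW
  req#7 t=8s (window 2): DENY
  req#8 t=8s (window 2): DENY
  req#9 t=8s (window 2): DENY
  req#10 t=8s (window 2): DENY
  req#11 t=9s (window 2): DENY
  req#12 t=9s (window 2): DENY
  req#13 t=9s (window 2): DENY
  req#14 t=9s (window 2): DENY
  req#15 t=9s (window 2): DENY
  req#16 t=9s (window 2): DENY
  req#17 t=9s (window 2): DENY
  req#18 t=9s (window 2): DENY
  req#19 t=9s (window 2): DENY

Allowed counts by window: 6

Answer: 6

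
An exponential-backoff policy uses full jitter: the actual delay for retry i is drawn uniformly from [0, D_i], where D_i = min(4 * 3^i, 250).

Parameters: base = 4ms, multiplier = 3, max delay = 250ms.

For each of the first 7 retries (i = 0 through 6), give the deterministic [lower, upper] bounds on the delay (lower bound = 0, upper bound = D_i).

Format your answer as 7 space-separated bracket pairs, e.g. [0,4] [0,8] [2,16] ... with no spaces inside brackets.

Computing bounds per retry:
  i=0: D_i=min(4*3^0,250)=4, bounds=[0,4]
  i=1: D_i=min(4*3^1,250)=12, bounds=[0,12]
  i=2: D_i=min(4*3^2,250)=36, bounds=[0,36]
  i=3: D_i=min(4*3^3,250)=108, bounds=[0,108]
  i=4: D_i=min(4*3^4,250)=250, bounds=[0,250]
  i=5: D_i=min(4*3^5,250)=250, bounds=[0,250]
  i=6: D_i=min(4*3^6,250)=250, bounds=[0,250]

Answer: [0,4] [0,12] [0,36] [0,108] [0,250] [0,250] [0,250]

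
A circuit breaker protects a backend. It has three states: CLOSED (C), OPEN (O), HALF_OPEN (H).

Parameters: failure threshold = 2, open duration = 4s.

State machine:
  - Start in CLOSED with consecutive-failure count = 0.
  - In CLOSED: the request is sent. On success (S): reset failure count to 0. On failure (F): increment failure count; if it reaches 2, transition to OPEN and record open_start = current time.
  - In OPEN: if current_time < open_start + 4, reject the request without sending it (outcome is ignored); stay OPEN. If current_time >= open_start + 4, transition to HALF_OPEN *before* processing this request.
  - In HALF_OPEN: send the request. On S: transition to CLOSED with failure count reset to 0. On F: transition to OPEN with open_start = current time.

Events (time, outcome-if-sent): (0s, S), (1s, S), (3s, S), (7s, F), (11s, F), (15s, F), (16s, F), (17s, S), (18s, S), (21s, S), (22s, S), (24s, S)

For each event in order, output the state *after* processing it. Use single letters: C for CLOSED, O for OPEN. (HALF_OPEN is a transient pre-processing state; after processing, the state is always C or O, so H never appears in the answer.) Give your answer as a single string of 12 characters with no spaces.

Answer: CCCCOOOOOCCC

Derivation:
State after each event:
  event#1 t=0s outcome=S: state=CLOSED
  event#2 t=1s outcome=S: state=CLOSED
  event#3 t=3s outcome=S: state=CLOSED
  event#4 t=7s outcome=F: state=CLOSED
  event#5 t=11s outcome=F: state=OPEN
  event#6 t=15s outcome=F: state=OPEN
  event#7 t=16s outcome=F: state=OPEN
  event#8 t=17s outcome=S: state=OPEN
  event#9 t=18s outcome=S: state=OPEN
  event#10 t=21s outcome=S: state=CLOSED
  event#11 t=22s outcome=S: state=CLOSED
  event#12 t=24s outcome=S: state=CLOSED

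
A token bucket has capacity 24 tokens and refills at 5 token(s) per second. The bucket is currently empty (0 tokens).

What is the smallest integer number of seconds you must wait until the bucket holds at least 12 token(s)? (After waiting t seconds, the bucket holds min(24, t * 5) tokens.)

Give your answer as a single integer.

Answer: 3

Derivation:
Need t * 5 >= 12, so t >= 12/5.
Smallest integer t = ceil(12/5) = 3.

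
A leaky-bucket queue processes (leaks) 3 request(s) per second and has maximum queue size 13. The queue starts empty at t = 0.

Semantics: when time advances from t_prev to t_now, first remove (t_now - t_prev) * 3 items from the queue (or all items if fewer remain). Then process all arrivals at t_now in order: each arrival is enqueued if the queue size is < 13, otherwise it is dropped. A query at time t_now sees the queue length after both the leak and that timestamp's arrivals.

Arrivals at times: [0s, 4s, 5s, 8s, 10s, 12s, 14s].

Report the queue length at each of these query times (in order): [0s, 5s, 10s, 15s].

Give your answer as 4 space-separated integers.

Queue lengths at query times:
  query t=0s: backlog = 1
  query t=5s: backlog = 1
  query t=10s: backlog = 1
  query t=15s: backlog = 0

Answer: 1 1 1 0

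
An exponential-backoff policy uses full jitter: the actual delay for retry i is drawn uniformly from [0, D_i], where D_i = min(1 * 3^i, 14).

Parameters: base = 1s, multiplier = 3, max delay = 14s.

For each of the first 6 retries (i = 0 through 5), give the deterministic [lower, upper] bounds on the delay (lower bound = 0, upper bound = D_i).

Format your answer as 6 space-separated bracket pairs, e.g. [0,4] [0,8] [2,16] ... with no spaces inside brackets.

Answer: [0,1] [0,3] [0,9] [0,14] [0,14] [0,14]

Derivation:
Computing bounds per retry:
  i=0: D_i=min(1*3^0,14)=1, bounds=[0,1]
  i=1: D_i=min(1*3^1,14)=3, bounds=[0,3]
  i=2: D_i=min(1*3^2,14)=9, bounds=[0,9]
  i=3: D_i=min(1*3^3,14)=14, bounds=[0,14]
  i=4: D_i=min(1*3^4,14)=14, bounds=[0,14]
  i=5: D_i=min(1*3^5,14)=14, bounds=[0,14]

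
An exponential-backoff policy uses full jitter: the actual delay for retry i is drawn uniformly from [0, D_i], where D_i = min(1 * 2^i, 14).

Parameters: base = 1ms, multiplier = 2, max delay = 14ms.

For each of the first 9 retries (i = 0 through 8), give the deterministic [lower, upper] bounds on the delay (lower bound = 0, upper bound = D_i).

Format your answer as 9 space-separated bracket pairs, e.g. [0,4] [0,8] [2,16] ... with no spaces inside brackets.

Answer: [0,1] [0,2] [0,4] [0,8] [0,14] [0,14] [0,14] [0,14] [0,14]

Derivation:
Computing bounds per retry:
  i=0: D_i=min(1*2^0,14)=1, bounds=[0,1]
  i=1: D_i=min(1*2^1,14)=2, bounds=[0,2]
  i=2: D_i=min(1*2^2,14)=4, bounds=[0,4]
  i=3: D_i=min(1*2^3,14)=8, bounds=[0,8]
  i=4: D_i=min(1*2^4,14)=14, bounds=[0,14]
  i=5: D_i=min(1*2^5,14)=14, bounds=[0,14]
  i=6: D_i=min(1*2^6,14)=14, bounds=[0,14]
  i=7: D_i=min(1*2^7,14)=14, bounds=[0,14]
  i=8: D_i=min(1*2^8,14)=14, bounds=[0,14]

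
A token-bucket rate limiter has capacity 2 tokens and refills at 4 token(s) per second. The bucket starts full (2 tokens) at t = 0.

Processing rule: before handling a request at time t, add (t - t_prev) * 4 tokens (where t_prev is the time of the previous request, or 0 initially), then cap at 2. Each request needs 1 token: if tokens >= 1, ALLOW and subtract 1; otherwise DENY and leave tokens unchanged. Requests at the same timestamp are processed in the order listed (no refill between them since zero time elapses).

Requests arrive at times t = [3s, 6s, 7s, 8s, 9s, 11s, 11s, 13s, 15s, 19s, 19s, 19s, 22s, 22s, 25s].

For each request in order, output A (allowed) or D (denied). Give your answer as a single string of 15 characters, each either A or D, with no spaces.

Answer: AAAAAAAAAAADAAA

Derivation:
Simulating step by step:
  req#1 t=3s: ALLOW
  req#2 t=6s: ALLOW
  req#3 t=7s: ALLOW
  req#4 t=8s: ALLOW
  req#5 t=9s: ALLOW
  req#6 t=11s: ALLOW
  req#7 t=11s: ALLOW
  req#8 t=13s: ALLOW
  req#9 t=15s: ALLOW
  req#10 t=19s: ALLOW
  req#11 t=19s: ALLOW
  req#12 t=19s: DENY
  req#13 t=22s: ALLOW
  req#14 t=22s: ALLOW
  req#15 t=25s: ALLOW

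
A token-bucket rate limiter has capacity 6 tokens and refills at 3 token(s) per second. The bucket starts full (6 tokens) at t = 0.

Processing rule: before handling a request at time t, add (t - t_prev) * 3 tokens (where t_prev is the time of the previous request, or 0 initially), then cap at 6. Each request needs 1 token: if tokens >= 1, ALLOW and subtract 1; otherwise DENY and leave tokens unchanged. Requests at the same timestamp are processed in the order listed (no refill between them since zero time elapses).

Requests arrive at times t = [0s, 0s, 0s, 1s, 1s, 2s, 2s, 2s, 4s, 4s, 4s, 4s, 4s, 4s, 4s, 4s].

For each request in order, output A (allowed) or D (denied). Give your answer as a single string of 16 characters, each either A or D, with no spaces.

Answer: AAAAAAAAAAAAAADD

Derivation:
Simulating step by step:
  req#1 t=0s: ALLOW
  req#2 t=0s: ALLOW
  req#3 t=0s: ALLOW
  req#4 t=1s: ALLOW
  req#5 t=1s: ALLOW
  req#6 t=2s: ALLOW
  req#7 t=2s: ALLOW
  req#8 t=2s: ALLOW
  req#9 t=4s: ALLOW
  req#10 t=4s: ALLOW
  req#11 t=4s: ALLOW
  req#12 t=4s: ALLOW
  req#13 t=4s: ALLOW
  req#14 t=4s: ALLOW
  req#15 t=4s: DENY
  req#16 t=4s: DENY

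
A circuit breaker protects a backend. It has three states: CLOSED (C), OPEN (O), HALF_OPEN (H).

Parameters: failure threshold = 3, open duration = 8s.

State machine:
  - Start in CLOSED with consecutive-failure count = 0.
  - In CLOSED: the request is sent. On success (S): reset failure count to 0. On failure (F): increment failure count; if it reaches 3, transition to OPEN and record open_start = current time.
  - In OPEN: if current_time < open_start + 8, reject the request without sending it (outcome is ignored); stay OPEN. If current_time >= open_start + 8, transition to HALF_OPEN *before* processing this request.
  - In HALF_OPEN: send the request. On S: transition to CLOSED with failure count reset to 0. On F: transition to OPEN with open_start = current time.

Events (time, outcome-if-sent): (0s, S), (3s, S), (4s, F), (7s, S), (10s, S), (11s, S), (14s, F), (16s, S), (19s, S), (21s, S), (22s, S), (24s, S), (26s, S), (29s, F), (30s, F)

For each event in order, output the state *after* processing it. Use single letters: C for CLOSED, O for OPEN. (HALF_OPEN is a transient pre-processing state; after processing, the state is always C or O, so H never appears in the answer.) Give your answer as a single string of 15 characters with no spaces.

Answer: CCCCCCCCCCCCCCC

Derivation:
State after each event:
  event#1 t=0s outcome=S: state=CLOSED
  event#2 t=3s outcome=S: state=CLOSED
  event#3 t=4s outcome=F: state=CLOSED
  event#4 t=7s outcome=S: state=CLOSED
  event#5 t=10s outcome=S: state=CLOSED
  event#6 t=11s outcome=S: state=CLOSED
  event#7 t=14s outcome=F: state=CLOSED
  event#8 t=16s outcome=S: state=CLOSED
  event#9 t=19s outcome=S: state=CLOSED
  event#10 t=21s outcome=S: state=CLOSED
  event#11 t=22s outcome=S: state=CLOSED
  event#12 t=24s outcome=S: state=CLOSED
  event#13 t=26s outcome=S: state=CLOSED
  event#14 t=29s outcome=F: state=CLOSED
  event#15 t=30s outcome=F: state=CLOSED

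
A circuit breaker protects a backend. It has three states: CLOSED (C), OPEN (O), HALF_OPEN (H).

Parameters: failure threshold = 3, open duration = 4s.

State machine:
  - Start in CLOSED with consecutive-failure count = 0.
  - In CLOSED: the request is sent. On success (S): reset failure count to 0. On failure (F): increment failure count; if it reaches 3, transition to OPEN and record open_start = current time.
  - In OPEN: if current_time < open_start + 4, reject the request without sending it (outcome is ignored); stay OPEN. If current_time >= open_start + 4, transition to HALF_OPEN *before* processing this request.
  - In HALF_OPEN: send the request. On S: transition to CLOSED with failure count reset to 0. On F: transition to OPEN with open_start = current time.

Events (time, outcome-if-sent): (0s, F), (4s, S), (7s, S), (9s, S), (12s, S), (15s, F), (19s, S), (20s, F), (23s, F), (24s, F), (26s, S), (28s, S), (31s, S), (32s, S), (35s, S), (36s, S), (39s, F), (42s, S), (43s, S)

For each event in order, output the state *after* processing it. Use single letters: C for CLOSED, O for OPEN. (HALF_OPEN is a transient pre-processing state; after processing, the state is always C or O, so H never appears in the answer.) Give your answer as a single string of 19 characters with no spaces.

Answer: CCCCCCCCCOOCCCCCCCC

Derivation:
State after each event:
  event#1 t=0s outcome=F: state=CLOSED
  event#2 t=4s outcome=S: state=CLOSED
  event#3 t=7s outcome=S: state=CLOSED
  event#4 t=9s outcome=S: state=CLOSED
  event#5 t=12s outcome=S: state=CLOSED
  event#6 t=15s outcome=F: state=CLOSED
  event#7 t=19s outcome=S: state=CLOSED
  event#8 t=20s outcome=F: state=CLOSED
  event#9 t=23s outcome=F: state=CLOSED
  event#10 t=24s outcome=F: state=OPEN
  event#11 t=26s outcome=S: state=OPEN
  event#12 t=28s outcome=S: state=CLOSED
  event#13 t=31s outcome=S: state=CLOSED
  event#14 t=32s outcome=S: state=CLOSED
  event#15 t=35s outcome=S: state=CLOSED
  event#16 t=36s outcome=S: state=CLOSED
  event#17 t=39s outcome=F: state=CLOSED
  event#18 t=42s outcome=S: state=CLOSED
  event#19 t=43s outcome=S: state=CLOSED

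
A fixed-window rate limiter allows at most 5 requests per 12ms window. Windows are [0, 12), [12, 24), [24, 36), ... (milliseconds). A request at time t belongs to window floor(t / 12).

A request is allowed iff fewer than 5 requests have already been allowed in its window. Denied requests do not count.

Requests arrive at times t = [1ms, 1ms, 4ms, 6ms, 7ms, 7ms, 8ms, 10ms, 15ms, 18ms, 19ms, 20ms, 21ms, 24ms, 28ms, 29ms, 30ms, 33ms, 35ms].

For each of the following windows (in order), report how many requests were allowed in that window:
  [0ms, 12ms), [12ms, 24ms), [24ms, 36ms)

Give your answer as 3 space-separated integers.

Answer: 5 5 5

Derivation:
Processing requests:
  req#1 t=1ms (window 0): ALLOW
  req#2 t=1ms (window 0): ALLOW
  req#3 t=4ms (window 0): ALLOW
  req#4 t=6ms (window 0): ALLOW
  req#5 t=7ms (window 0): ALLOW
  req#6 t=7ms (window 0): DENY
  req#7 t=8ms (window 0): DENY
  req#8 t=10ms (window 0): DENY
  req#9 t=15ms (window 1): ALLOW
  req#10 t=18ms (window 1): ALLOW
  req#11 t=19ms (window 1): ALLOW
  req#12 t=20ms (window 1): ALLOW
  req#13 t=21ms (window 1): ALLOW
  req#14 t=24ms (window 2): ALLOW
  req#15 t=28ms (window 2): ALLOW
  req#16 t=29ms (window 2): ALLOW
  req#17 t=30ms (window 2): ALLOW
  req#18 t=33ms (window 2): ALLOW
  req#19 t=35ms (window 2): DENY

Allowed counts by window: 5 5 5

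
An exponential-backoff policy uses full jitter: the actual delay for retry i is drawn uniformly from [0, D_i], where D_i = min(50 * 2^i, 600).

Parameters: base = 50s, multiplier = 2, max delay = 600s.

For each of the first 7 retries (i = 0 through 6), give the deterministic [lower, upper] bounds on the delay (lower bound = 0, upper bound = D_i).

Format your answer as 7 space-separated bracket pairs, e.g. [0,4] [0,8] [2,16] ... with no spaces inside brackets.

Computing bounds per retry:
  i=0: D_i=min(50*2^0,600)=50, bounds=[0,50]
  i=1: D_i=min(50*2^1,600)=100, bounds=[0,100]
  i=2: D_i=min(50*2^2,600)=200, bounds=[0,200]
  i=3: D_i=min(50*2^3,600)=400, bounds=[0,400]
  i=4: D_i=min(50*2^4,600)=600, bounds=[0,600]
  i=5: D_i=min(50*2^5,600)=600, bounds=[0,600]
  i=6: D_i=min(50*2^6,600)=600, bounds=[0,600]

Answer: [0,50] [0,100] [0,200] [0,400] [0,600] [0,600] [0,600]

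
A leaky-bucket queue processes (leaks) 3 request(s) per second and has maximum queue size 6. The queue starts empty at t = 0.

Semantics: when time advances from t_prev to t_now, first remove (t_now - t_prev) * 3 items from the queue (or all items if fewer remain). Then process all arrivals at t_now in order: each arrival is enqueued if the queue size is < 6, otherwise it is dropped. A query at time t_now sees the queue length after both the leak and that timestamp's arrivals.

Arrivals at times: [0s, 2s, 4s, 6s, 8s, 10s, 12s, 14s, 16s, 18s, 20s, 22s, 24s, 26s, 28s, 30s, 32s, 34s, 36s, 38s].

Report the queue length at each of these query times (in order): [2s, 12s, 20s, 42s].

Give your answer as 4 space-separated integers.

Queue lengths at query times:
  query t=2s: backlog = 1
  query t=12s: backlog = 1
  query t=20s: backlog = 1
  query t=42s: backlog = 0

Answer: 1 1 1 0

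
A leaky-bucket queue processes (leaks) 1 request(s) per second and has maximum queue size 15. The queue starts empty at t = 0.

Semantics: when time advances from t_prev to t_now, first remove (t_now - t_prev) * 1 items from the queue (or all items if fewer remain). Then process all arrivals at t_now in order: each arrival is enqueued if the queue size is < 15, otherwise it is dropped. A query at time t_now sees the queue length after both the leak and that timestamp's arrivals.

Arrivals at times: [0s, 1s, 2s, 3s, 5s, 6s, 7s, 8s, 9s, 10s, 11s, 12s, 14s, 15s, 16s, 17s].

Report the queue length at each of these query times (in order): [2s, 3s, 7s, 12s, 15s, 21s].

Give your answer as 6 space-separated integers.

Queue lengths at query times:
  query t=2s: backlog = 1
  query t=3s: backlog = 1
  query t=7s: backlog = 1
  query t=12s: backlog = 1
  query t=15s: backlog = 1
  query t=21s: backlog = 0

Answer: 1 1 1 1 1 0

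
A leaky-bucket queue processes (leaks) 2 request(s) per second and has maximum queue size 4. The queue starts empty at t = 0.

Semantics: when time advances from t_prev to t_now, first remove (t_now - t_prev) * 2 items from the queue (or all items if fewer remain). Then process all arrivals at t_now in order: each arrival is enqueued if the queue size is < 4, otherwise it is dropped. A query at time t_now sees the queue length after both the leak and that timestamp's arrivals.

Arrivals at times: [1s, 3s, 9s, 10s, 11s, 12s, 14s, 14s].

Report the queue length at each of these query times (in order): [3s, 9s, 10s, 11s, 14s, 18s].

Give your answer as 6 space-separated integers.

Queue lengths at query times:
  query t=3s: backlog = 1
  query t=9s: backlog = 1
  query t=10s: backlog = 1
  query t=11s: backlog = 1
  query t=14s: backlog = 2
  query t=18s: backlog = 0

Answer: 1 1 1 1 2 0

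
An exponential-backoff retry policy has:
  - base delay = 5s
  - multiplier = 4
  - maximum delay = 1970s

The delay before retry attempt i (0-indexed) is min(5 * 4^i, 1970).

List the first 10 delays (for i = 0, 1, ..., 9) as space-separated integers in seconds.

Answer: 5 20 80 320 1280 1970 1970 1970 1970 1970

Derivation:
Computing each delay:
  i=0: min(5*4^0, 1970) = 5
  i=1: min(5*4^1, 1970) = 20
  i=2: min(5*4^2, 1970) = 80
  i=3: min(5*4^3, 1970) = 320
  i=4: min(5*4^4, 1970) = 1280
  i=5: min(5*4^5, 1970) = 1970
  i=6: min(5*4^6, 1970) = 1970
  i=7: min(5*4^7, 1970) = 1970
  i=8: min(5*4^8, 1970) = 1970
  i=9: min(5*4^9, 1970) = 1970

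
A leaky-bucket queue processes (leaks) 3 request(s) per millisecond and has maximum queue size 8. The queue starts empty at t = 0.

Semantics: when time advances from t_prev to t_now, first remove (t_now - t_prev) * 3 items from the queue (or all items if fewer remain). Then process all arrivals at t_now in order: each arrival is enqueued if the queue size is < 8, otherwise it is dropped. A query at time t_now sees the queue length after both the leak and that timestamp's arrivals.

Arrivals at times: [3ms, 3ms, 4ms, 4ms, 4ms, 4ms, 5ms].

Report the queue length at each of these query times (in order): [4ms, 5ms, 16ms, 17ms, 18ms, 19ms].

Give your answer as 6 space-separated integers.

Answer: 4 2 0 0 0 0

Derivation:
Queue lengths at query times:
  query t=4ms: backlog = 4
  query t=5ms: backlog = 2
  query t=16ms: backlog = 0
  query t=17ms: backlog = 0
  query t=18ms: backlog = 0
  query t=19ms: backlog = 0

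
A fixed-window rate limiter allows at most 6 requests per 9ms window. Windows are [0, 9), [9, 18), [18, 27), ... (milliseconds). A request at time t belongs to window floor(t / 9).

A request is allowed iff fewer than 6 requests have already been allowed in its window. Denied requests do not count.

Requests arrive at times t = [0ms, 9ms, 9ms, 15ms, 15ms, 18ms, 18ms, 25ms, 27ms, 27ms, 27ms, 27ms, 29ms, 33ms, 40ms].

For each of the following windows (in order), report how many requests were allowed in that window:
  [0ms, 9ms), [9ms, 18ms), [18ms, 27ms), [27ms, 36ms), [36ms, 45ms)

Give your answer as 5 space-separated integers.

Answer: 1 4 3 6 1

Derivation:
Processing requests:
  req#1 t=0ms (window 0): ALLOW
  req#2 t=9ms (window 1): ALLOW
  req#3 t=9ms (window 1): ALLOW
  req#4 t=15ms (window 1): ALLOW
  req#5 t=15ms (window 1): ALLOW
  req#6 t=18ms (window 2): ALLOW
  req#7 t=18ms (window 2): ALLOW
  req#8 t=25ms (window 2): ALLOW
  req#9 t=27ms (window 3): ALLOW
  req#10 t=27ms (window 3): ALLOW
  req#11 t=27ms (window 3): ALLOW
  req#12 t=27ms (window 3): ALLOW
  req#13 t=29ms (window 3): ALLOW
  req#14 t=33ms (window 3): ALLOW
  req#15 t=40ms (window 4): ALLOW

Allowed counts by window: 1 4 3 6 1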